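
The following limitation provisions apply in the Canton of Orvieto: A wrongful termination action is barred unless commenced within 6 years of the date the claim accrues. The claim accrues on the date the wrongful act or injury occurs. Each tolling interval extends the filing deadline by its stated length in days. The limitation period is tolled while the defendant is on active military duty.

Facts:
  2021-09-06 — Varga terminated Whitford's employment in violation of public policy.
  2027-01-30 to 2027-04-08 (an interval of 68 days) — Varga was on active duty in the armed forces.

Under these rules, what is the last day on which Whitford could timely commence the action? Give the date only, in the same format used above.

The limitation period began to run on 2021-09-06.
6 years from 2021-09-06 is 2027-09-06.
The defendant's active military service from 2027-01-30 to 2027-04-08 tolled the period for 68 days, extending the deadline to 2027-11-13.

2027-11-13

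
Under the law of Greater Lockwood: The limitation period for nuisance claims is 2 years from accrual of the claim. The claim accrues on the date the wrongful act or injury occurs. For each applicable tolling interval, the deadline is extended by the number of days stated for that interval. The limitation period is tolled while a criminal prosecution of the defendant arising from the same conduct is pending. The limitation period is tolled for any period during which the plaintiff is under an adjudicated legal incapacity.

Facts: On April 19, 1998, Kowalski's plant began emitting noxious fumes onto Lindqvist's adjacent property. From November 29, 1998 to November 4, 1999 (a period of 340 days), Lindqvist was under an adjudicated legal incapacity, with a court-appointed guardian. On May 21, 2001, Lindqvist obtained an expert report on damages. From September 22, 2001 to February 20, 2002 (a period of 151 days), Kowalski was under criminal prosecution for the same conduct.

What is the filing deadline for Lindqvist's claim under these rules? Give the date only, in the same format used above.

The claim accrued on April 19, 1998, the date of the act.
2 years from April 19, 1998 is April 19, 2000.
Because the plaintiff's legal incapacity ran from November 29, 1998 to November 4, 1999, the deadline is extended by 340 days to March 25, 2001.
The pending criminal prosecution from September 22, 2001 to February 20, 2002 began after the period had already run on March 25, 2001, so it has no tolling effect.
The other events in the timeline have no effect on the limitation period under the stated rules.

March 25, 2001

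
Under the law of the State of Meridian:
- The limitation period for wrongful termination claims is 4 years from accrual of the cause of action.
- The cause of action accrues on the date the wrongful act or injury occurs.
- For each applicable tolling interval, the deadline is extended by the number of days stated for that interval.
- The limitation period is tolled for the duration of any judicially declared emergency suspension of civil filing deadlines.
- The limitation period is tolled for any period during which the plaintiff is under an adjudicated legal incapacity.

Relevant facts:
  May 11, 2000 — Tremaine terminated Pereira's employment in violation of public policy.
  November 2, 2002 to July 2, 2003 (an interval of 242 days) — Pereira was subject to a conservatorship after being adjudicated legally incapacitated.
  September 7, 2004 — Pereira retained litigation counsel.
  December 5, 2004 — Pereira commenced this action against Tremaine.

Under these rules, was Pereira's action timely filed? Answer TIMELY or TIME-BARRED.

TIMELY

The limitation period began to run on May 11, 2000.
The untolled deadline — 4 years after May 11, 2000 — is May 11, 2004.
The plaintiff's legal incapacity from November 2, 2002 to July 2, 2003 tolled the period for 242 days, extending the deadline to January 8, 2005.
None of the other events listed affects the running of the period under the stated rules.
Filing on December 5, 2004 beat the January 8, 2005 deadline — the action is timely.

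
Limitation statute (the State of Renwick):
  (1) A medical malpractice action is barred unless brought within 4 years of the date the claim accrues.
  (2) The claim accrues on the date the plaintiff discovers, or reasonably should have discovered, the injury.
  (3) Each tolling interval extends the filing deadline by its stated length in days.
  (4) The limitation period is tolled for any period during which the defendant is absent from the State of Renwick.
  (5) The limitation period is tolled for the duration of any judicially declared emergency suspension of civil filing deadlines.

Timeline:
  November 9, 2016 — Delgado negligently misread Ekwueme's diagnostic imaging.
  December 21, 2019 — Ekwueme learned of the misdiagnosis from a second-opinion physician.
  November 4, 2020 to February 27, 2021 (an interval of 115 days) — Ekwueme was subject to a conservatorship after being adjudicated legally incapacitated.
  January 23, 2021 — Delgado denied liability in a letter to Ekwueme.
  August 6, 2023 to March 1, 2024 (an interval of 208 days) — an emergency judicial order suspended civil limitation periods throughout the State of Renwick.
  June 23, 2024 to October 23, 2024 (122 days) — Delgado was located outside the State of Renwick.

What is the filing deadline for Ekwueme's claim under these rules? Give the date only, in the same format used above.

Accrual is tied to discovery, so the period began on December 21, 2019 rather than on November 9, 2016 when the act occurred.
4 years from December 21, 2019 is December 21, 2023.
The period was tolled for 208 days by the emergency suspension of filing deadlines (August 6, 2023 to March 1, 2024), pushing the deadline to July 16, 2024.
The period was tolled for 122 days by the defendant's absence from the jurisdiction (June 23, 2024 to October 23, 2024), pushing the deadline to November 15, 2024.
The plaintiff's legal incapacity from November 4, 2020 to February 27, 2021 does not toll the period, because no stated rule makes the plaintiff's incapacity a tolling event.
Nothing else in the chronology tolls or restarts the period.

November 15, 2024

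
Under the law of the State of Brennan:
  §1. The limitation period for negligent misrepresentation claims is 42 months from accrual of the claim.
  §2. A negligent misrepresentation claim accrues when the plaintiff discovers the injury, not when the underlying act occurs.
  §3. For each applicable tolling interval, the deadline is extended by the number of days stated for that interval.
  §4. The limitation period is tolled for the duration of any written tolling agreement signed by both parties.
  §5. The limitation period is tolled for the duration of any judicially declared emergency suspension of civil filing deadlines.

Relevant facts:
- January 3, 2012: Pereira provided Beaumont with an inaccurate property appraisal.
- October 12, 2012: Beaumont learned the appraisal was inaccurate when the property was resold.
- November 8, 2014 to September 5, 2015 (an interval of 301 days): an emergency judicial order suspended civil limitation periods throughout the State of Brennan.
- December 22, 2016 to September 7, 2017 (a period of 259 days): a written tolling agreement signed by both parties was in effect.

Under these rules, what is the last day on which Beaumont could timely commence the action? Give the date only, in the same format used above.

October 24, 2017

The claim did not accrue until Beaumont discovered the injury on October 12, 2012; the January 3, 2012 act date does not start the clock under the stated rule.
42 months from October 12, 2012 is April 12, 2016.
Because the emergency suspension of filing deadlines ran from November 8, 2014 to September 5, 2015, the deadline is extended by 301 days to February 7, 2017.
The written tolling agreement from December 22, 2016 to September 7, 2017 tolled the period for 259 days, extending the deadline to October 24, 2017.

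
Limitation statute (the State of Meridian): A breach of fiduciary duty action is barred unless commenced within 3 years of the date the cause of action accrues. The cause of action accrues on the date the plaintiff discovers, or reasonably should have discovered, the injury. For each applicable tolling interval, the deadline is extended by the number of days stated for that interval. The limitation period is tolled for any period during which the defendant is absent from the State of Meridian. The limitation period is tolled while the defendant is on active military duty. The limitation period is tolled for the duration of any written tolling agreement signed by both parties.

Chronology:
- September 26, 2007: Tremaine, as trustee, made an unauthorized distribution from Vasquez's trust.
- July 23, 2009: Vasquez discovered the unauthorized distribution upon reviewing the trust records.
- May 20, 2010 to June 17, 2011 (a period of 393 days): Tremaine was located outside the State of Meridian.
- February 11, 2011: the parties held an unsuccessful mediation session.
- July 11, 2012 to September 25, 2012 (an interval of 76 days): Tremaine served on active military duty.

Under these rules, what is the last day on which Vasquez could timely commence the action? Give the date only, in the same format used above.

Accrual is tied to discovery, so the period began on July 23, 2009 rather than on September 26, 2007 when the act occurred.
The untolled deadline — 3 years after July 23, 2009 — is July 23, 2012.
The period was tolled for 393 days by the defendant's absence from the jurisdiction (May 20, 2010 to June 17, 2011), pushing the deadline to August 20, 2013.
The period was tolled for 76 days by the defendant's active military service (July 11, 2012 to September 25, 2012), pushing the deadline to November 4, 2013.
The other events in the timeline have no effect on the limitation period under the stated rules.

November 4, 2013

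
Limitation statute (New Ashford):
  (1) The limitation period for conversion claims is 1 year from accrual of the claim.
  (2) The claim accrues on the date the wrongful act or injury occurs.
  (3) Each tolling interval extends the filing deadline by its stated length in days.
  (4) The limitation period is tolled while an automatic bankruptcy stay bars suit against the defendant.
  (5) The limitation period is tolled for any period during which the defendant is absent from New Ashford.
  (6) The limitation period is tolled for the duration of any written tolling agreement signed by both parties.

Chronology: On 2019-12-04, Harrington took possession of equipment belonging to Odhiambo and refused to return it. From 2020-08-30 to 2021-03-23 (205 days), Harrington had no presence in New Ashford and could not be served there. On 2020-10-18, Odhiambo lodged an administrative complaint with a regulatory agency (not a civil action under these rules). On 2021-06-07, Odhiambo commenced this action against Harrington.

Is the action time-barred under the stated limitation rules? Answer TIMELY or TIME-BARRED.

The limitation period began to run on 2019-12-04.
1 year from 2019-12-04 is 2020-12-04.
The period was tolled for 205 days by the defendant's absence from the jurisdiction (2020-08-30 to 2021-03-23), pushing the deadline to 2021-06-27.
Nothing else in the chronology tolls or restarts the period.
The 2021-06-07 filing precedes the 2021-06-27 deadline; the claim is timely.

TIMELY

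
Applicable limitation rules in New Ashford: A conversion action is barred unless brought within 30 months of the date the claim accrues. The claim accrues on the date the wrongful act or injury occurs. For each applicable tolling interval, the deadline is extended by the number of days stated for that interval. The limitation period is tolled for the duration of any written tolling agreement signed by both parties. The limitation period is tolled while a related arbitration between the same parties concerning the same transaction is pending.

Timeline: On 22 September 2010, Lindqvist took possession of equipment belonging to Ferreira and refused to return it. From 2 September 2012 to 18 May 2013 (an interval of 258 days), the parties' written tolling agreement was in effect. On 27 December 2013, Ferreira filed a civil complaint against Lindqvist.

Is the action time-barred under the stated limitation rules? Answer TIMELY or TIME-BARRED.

TIME-BARRED

The claim accrued on 22 September 2010, when the wrongful act occurred.
The untolled deadline — 30 months after 22 September 2010 — is 22 March 2013.
The period was tolled for 258 days by the written tolling agreement (2 September 2012 to 18 May 2013), pushing the deadline to 5 December 2013.
Ferreira filed on 27 December 2013, after the 5 December 2013 deadline, so the action is time-barred.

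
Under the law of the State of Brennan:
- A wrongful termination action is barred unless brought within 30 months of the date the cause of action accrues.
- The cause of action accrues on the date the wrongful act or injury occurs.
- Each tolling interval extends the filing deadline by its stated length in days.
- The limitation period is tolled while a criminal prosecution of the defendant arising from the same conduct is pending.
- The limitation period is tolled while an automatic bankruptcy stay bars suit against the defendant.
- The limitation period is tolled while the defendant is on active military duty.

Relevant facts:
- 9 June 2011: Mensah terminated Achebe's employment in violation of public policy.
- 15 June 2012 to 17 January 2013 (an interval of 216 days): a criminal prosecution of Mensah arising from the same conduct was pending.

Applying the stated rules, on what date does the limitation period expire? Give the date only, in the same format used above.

13 July 2014

The claim accrued on 9 June 2011, when the wrongful act occurred.
The untolled deadline — 30 months after 9 June 2011 — is 9 December 2013.
The pending criminal prosecution from 15 June 2012 to 17 January 2013 tolled the period for 216 days, extending the deadline to 13 July 2014.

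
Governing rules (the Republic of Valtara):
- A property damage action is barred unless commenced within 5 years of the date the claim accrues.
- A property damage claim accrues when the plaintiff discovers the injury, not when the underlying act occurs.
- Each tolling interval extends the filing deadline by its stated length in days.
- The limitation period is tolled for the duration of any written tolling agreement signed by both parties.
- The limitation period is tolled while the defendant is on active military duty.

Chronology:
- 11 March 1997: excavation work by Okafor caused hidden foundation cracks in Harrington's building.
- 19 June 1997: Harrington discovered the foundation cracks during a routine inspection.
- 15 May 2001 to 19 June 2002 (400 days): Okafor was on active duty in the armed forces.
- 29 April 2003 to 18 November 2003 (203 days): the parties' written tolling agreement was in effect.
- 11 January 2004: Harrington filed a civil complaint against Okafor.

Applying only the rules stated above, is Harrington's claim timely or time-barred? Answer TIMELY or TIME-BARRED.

TIMELY

The claim did not accrue until Harrington discovered the injury on 19 June 1997; the 11 March 1997 act date does not start the clock under the stated rule.
The untolled deadline — 5 years after 19 June 1997 — is 19 June 2002.
The defendant's active military service from 15 May 2001 to 19 June 2002 tolled the period for 400 days, extending the deadline to 24 July 2003.
The period was tolled for 203 days by the written tolling agreement (29 April 2003 to 18 November 2003), pushing the deadline to 12 February 2004.
The 11 January 2004 filing precedes the 12 February 2004 deadline; the claim is timely.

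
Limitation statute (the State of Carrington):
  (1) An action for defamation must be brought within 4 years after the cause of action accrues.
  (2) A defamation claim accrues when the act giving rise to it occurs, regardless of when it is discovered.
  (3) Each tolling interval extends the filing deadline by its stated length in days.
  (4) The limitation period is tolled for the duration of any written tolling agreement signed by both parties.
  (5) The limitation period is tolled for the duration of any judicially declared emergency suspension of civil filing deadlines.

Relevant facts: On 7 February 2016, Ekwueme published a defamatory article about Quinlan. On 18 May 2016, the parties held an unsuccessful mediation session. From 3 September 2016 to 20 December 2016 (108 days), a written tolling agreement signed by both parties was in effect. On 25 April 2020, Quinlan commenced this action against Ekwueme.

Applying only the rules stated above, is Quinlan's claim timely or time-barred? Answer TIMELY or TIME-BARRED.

The cause of action accrued on 7 February 2016, the date of the act.
The untolled deadline — 4 years after 7 February 2016 — is 7 February 2020.
The period was tolled for 108 days by the written tolling agreement (3 September 2016 to 20 December 2016), pushing the deadline to 25 May 2020.
None of the other events listed affects the running of the period under the stated rules.
Quinlan filed on 25 April 2020, before the 25 May 2020 deadline, so the action is timely.

TIMELY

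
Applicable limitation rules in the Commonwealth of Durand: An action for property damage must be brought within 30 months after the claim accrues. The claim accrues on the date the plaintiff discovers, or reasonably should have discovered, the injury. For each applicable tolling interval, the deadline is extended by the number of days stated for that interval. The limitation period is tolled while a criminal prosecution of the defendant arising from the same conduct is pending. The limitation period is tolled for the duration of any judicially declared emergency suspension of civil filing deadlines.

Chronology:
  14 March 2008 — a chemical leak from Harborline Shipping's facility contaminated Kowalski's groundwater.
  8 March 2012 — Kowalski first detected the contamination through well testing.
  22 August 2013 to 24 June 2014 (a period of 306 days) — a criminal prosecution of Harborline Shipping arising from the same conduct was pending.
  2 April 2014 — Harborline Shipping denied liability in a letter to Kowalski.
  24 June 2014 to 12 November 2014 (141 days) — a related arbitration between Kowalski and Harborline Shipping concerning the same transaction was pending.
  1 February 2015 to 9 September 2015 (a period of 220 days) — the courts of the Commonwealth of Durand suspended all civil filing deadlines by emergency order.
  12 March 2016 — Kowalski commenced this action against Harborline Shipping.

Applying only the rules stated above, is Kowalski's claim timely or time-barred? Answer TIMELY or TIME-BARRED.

TIME-BARRED

Accrual is tied to discovery, so the period began on 8 March 2012 rather than on 14 March 2008 when the act occurred.
The untolled deadline — 30 months after 8 March 2012 — is 8 September 2014.
Because the pending criminal prosecution ran from 22 August 2013 to 24 June 2014, the deadline is extended by 306 days to 11 July 2015.
The period was tolled for 220 days by the emergency suspension of filing deadlines (1 February 2015 to 9 September 2015), pushing the deadline to 16 February 2016.
No stated provision tolls the period for a pending arbitration, so the interval from 24 June 2014 to 12 November 2014 has no effect on the deadline.
None of the other events listed affects the running of the period under the stated rules.
The 12 March 2016 filing falls after the 16 February 2016 deadline; the claim is time-barred.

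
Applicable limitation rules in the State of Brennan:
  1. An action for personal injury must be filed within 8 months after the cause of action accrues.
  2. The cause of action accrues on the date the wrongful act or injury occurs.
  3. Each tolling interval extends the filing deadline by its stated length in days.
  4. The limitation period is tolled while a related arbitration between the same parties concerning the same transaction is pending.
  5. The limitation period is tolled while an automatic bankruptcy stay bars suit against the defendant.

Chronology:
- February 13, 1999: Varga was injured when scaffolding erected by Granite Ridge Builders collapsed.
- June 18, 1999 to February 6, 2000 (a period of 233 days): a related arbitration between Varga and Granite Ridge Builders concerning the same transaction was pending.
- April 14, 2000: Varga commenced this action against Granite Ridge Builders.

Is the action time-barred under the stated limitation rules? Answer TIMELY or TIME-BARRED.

TIMELY

The cause of action accrued on February 13, 1999, the date of the act.
8 months from February 13, 1999 is October 13, 1999.
Because the pending related arbitration ran from June 18, 1999 to February 6, 2000, the deadline is extended by 233 days to June 2, 2000.
The April 14, 2000 filing precedes the June 2, 2000 deadline; the claim is timely.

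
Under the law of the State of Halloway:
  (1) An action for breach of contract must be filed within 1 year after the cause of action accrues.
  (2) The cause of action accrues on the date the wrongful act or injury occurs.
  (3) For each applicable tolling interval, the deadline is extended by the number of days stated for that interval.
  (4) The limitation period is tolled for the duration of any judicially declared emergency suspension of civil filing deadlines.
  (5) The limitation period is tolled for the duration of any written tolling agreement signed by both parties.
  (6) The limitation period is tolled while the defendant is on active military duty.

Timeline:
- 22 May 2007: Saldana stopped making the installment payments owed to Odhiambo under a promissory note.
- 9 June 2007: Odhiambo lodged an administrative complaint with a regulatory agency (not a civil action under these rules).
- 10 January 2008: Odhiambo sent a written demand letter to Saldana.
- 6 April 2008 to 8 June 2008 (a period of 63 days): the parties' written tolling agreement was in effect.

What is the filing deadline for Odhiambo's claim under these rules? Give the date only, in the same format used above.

The limitation period began to run on 22 May 2007.
1 year from 22 May 2007 is 22 May 2008.
The written tolling agreement from 6 April 2008 to 8 June 2008 tolled the period for 63 days, extending the deadline to 24 July 2008.
Nothing else in the chronology tolls or restarts the period.

24 July 2008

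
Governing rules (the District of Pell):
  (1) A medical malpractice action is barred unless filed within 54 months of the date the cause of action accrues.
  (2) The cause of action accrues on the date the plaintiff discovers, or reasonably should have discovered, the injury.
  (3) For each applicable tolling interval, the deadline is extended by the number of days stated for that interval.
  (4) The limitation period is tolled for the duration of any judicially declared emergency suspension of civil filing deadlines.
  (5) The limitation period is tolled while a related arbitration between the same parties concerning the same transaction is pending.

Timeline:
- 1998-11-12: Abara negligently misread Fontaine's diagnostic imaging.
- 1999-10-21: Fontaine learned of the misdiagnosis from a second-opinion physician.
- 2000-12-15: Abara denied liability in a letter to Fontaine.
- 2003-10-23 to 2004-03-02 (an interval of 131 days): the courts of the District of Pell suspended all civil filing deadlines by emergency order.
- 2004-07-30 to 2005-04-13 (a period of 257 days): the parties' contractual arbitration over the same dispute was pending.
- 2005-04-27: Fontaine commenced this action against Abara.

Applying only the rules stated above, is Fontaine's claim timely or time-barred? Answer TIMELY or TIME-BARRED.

Accrual is tied to discovery, so the period began on 1999-10-21 rather than on 1998-11-12 when the act occurred.
54 months from 1999-10-21 is 2004-04-21.
The period was tolled for 131 days by the emergency suspension of filing deadlines (2003-10-23 to 2004-03-02), pushing the deadline to 2004-08-30.
The pending related arbitration from 2004-07-30 to 2005-04-13 tolled the period for 257 days, extending the deadline to 2005-05-14.
The other events in the timeline have no effect on the limitation period under the stated rules.
Fontaine filed on 2005-04-27, before the 2005-05-14 deadline, so the action is timely.

TIMELY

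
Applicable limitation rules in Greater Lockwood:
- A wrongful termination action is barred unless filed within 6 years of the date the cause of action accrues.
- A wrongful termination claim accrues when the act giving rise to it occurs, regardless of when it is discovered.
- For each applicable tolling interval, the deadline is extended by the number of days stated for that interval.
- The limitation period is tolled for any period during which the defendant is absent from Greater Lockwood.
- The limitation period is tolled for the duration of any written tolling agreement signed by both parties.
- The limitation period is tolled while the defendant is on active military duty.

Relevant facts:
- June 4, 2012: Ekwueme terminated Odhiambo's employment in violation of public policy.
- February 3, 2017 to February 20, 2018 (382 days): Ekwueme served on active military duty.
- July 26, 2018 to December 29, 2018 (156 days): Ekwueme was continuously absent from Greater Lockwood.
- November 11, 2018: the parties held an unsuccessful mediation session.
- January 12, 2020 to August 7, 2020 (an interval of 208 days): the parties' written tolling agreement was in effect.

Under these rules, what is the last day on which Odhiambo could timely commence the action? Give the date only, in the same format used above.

The cause of action accrued on June 4, 2012, the date of the act.
The untolled deadline — 6 years after June 4, 2012 — is June 4, 2018.
Because the defendant's active military service ran from February 3, 2017 to February 20, 2018, the deadline is extended by 382 days to June 21, 2019.
Because the defendant's absence from the jurisdiction ran from July 26, 2018 to December 29, 2018, the deadline is extended by 156 days to November 24, 2019.
The written tolling agreement starting January 12, 2020 came too late — the period had run on November 24, 2019 — and so does not extend the deadline.
The other events in the timeline have no effect on the limitation period under the stated rules.

November 24, 2019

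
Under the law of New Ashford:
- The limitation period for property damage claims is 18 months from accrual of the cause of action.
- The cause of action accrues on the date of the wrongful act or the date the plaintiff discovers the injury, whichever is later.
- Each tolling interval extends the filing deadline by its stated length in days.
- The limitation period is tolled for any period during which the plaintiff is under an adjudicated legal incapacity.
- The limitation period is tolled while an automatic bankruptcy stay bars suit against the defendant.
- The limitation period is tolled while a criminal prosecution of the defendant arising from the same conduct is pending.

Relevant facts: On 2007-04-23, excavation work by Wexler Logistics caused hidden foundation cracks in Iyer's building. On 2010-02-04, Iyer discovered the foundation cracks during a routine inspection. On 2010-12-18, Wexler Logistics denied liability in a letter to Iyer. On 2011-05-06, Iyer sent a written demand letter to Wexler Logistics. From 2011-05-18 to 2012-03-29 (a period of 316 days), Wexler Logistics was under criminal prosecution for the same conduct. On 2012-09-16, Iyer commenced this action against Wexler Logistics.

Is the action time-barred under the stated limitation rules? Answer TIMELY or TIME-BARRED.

Taking the later of the act (2007-04-23) and discovery (2010-02-04), the claim accrued on 2010-02-04.
18 months from 2010-02-04 is 2011-08-04.
The period was tolled for 316 days by the pending criminal prosecution (2011-05-18 to 2012-03-29), pushing the deadline to 2012-06-15.
None of the other events listed affects the running of the period under the stated rules.
Iyer filed on 2012-09-16, after the 2012-06-15 deadline, so the action is time-barred.

TIME-BARRED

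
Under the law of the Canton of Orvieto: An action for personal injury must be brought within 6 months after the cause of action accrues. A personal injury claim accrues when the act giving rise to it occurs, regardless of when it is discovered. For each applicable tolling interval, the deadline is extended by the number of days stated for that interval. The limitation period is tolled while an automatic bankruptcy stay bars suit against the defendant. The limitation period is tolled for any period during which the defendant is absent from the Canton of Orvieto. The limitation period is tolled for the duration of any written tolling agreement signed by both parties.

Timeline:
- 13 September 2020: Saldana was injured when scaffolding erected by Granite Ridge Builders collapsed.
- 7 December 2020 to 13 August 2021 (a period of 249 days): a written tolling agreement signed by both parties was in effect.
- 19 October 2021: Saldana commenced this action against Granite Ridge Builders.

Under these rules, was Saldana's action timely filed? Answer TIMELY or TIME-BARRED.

TIMELY

The limitation period began to run on 13 September 2020.
The untolled deadline — 6 months after 13 September 2020 — is 13 March 2021.
The written tolling agreement from 7 December 2020 to 13 August 2021 tolled the period for 249 days, extending the deadline to 17 November 2021.
The 19 October 2021 filing precedes the 17 November 2021 deadline; the claim is timely.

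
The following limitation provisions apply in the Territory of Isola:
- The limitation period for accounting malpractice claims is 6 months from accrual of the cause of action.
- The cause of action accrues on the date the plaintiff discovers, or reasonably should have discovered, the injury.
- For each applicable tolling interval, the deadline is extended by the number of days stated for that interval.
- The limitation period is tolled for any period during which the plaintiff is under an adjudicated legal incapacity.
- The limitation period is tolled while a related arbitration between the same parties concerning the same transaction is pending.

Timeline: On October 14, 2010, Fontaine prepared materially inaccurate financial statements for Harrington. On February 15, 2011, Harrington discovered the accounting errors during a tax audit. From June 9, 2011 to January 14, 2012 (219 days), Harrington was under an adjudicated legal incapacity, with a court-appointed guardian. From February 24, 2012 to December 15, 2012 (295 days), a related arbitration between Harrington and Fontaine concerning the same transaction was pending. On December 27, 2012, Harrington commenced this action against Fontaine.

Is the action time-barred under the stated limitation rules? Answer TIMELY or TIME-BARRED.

The claim did not accrue until Harrington discovered the injury on February 15, 2011; the October 14, 2010 act date does not start the clock under the stated rule.
The untolled deadline — 6 months after February 15, 2011 — is August 15, 2011.
Because the plaintiff's legal incapacity ran from June 9, 2011 to January 14, 2012, the deadline is extended by 219 days to March 21, 2012.
The period was tolled for 295 days by the pending related arbitration (February 24, 2012 to December 15, 2012), pushing the deadline to January 10, 2013.
Harrington filed on December 27, 2012, before the January 10, 2013 deadline, so the action is timely.

TIMELY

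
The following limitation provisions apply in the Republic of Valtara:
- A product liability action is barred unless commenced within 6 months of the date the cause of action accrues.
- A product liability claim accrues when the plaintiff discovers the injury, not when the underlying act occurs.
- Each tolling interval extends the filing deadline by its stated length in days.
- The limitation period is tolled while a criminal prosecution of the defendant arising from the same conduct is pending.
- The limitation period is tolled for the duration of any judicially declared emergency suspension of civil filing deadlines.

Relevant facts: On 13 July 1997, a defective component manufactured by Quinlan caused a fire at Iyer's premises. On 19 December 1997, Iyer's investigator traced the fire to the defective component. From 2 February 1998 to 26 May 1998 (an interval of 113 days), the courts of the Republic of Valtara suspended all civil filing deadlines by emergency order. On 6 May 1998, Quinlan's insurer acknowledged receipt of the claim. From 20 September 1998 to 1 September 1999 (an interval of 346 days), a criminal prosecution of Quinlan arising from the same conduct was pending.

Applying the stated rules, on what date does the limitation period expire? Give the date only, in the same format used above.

Under the discovery rule, the claim accrued on 19 December 1997, when Iyer discovered the injury — not on the 13 July 1997 date of the underlying act.
6 months from 19 December 1997 is 19 June 1998.
The emergency suspension of filing deadlines from 2 February 1998 to 26 May 1998 tolled the period for 113 days, extending the deadline to 10 October 1998.
The pending criminal prosecution from 20 September 1998 to 1 September 1999 tolled the period for 346 days, extending the deadline to 21 September 1999.
Nothing else in the chronology tolls or restarts the period.

21 September 1999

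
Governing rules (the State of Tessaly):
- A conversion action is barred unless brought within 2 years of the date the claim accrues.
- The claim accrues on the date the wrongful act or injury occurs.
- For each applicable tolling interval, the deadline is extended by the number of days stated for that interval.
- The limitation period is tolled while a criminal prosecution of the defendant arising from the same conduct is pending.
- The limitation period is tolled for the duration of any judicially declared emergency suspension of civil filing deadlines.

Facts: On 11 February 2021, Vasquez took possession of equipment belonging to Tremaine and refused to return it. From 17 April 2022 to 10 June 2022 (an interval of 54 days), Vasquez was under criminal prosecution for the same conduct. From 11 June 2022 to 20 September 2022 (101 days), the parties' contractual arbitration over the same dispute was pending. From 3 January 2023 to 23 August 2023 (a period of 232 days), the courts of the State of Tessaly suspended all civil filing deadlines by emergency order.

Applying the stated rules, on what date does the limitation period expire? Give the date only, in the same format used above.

The claim accrued on 11 February 2021, when the wrongful act occurred.
2 years from 11 February 2021 is 11 February 2023.
Because the pending criminal prosecution ran from 17 April 2022 to 10 June 2022, the deadline is extended by 54 days to 6 April 2023.
The period was tolled for 232 days by the emergency suspension of filing deadlines (3 January 2023 to 23 August 2023), pushing the deadline to 24 November 2023.
No stated provision tolls the period for a pending arbitration, so the interval from 11 June 2022 to 20 September 2022 has no effect on the deadline.

24 November 2023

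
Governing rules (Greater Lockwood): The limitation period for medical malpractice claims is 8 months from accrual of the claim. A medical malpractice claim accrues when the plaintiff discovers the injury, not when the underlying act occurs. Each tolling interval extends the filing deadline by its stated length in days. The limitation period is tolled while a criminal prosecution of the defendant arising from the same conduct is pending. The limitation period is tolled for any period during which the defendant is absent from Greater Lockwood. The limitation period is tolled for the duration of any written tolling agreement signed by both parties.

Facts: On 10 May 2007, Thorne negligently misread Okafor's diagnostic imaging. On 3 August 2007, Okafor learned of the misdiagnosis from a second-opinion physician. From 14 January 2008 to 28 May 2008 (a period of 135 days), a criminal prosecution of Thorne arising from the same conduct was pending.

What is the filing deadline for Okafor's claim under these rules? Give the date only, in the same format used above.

The claim did not accrue until Okafor discovered the injury on 3 August 2007; the 10 May 2007 act date does not start the clock under the stated rule.
The untolled deadline — 8 months after 3 August 2007 — is 3 April 2008.
The pending criminal prosecution from 14 January 2008 to 28 May 2008 tolled the period for 135 days, extending the deadline to 16 August 2008.

16 August 2008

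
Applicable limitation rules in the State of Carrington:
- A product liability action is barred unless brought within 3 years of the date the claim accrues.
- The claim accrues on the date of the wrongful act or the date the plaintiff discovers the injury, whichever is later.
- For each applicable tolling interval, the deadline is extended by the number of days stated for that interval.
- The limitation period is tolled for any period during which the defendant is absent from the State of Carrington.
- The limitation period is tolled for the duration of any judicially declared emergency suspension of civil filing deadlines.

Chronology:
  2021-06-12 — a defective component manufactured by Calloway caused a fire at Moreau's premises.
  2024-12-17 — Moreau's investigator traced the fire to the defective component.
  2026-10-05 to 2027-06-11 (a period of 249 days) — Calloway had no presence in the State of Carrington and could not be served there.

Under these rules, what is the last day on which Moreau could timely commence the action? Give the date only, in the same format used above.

2028-08-22

Taking the later of the act (2021-06-12) and discovery (2024-12-17), the claim accrued on 2024-12-17.
3 years from 2024-12-17 is 2027-12-17.
The period was tolled for 249 days by the defendant's absence from the jurisdiction (2026-10-05 to 2027-06-11), pushing the deadline to 2028-08-22.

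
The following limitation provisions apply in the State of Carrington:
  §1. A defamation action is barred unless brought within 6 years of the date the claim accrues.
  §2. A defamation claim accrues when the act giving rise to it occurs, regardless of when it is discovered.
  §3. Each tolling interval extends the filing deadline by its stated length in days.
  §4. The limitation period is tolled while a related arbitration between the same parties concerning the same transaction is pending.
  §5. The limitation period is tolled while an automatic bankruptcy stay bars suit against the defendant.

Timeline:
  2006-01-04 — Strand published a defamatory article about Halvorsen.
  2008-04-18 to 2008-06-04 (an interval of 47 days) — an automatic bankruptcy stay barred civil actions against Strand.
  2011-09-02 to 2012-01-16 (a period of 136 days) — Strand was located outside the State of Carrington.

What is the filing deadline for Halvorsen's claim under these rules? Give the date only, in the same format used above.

The claim accrued on 2006-01-04, the date of the act.
The untolled deadline — 6 years after 2006-01-04 — is 2012-01-04.
The period was tolled for 47 days by the automatic bankruptcy stay (2008-04-18 to 2008-06-04), pushing the deadline to 2012-02-20.
No stated provision tolls the period for the defendant's absence, so the interval from 2011-09-02 to 2012-01-16 has no effect on the deadline.

2012-02-20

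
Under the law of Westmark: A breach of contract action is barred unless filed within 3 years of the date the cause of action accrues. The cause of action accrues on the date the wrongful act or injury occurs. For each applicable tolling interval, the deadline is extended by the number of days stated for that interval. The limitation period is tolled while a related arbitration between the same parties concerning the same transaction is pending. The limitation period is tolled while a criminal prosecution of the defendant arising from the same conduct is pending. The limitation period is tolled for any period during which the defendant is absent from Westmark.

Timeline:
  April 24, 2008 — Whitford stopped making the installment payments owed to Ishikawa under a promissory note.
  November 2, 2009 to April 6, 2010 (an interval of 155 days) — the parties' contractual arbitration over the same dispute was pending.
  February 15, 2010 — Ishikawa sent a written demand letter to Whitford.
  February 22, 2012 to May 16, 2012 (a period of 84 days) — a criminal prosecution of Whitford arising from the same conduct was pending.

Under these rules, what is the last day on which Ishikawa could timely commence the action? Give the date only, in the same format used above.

September 26, 2011

The claim accrued on April 24, 2008, when the wrongful act occurred.
3 years from April 24, 2008 is April 24, 2011.
The pending related arbitration from November 2, 2009 to April 6, 2010 tolled the period for 155 days, extending the deadline to September 26, 2011.
By the time the pending criminal prosecution began on February 22, 2012, the limitation period had already expired on September 26, 2011; that interval cannot revive it.
Nothing else in the chronology tolls or restarts the period.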